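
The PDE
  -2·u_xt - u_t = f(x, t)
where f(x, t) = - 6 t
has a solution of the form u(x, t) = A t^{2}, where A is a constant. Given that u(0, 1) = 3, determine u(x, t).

Answer: u(x, t) = 3 t^{2}

Derivation:
Substitute the ansatz u = A t^{2} into the left-hand side.
Derivatives of the ansatz:
  u_xt = 0
  u_t = 2 A t
Term by term:
  -2·u_xt = 0
  -u_t = - 2 A t
So the left-hand side equals
  - 2 A t
This must equal f(x, t) = - 6 t identically.
Matching coefficients of the independent functions:
  [t]:  - 2 A = -6
Solving: A = 3.
Check against the point condition:
  u(0, 1) = 3  ⟹  A = 3  ✓
Hence u(x, t) = 3 t^{2}.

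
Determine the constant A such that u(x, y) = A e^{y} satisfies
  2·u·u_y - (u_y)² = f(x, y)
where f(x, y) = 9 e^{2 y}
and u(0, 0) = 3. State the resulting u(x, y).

Answer: u(x, y) = 3 e^{y}

Derivation:
Substitute the ansatz u = A e^{y} into the left-hand side.
Derivatives of the ansatz:
  u_y = A e^{y}
Term by term:
  2·u·u_y = 2 A^{2} e^{2 y}
  -(u_y)² = - A^{2} e^{2 y}
So the left-hand side equals
  A^{2} e^{2 y}
This must equal f(x, y) = 9 e^{2 y} identically.
Matching coefficients of the independent functions:
  [e^{2 y}]:  A^{2} = 9
These equations allow (A) = (-3) or (3).
Impose the point condition(s):
  u(0, 0) = 3  ⟹  A = 3
Only A = 3 satisfies everything.
Hence u(x, y) = 3 e^{y}.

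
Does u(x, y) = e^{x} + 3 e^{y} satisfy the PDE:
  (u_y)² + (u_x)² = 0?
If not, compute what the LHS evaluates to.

Evaluate each term of the left-hand side for u = e^{x} + 3 e^{y}.
Derivatives:
  u_y = 3 e^{y}
  u_x = e^{x}
Terms:
  (u_y)² = 9 e^{2 y}
  (u_x)² = e^{2 x}
Sum: LHS = e^{2 x} + 9 e^{2 y}
Given right-hand side: 0. Difference LHS − RHS = e^{2 x} + 9 e^{2 y} ≠ 0, so u is not a solution.

Answer: No, the LHS evaluates to e^{2 x} + 9 e^{2 y}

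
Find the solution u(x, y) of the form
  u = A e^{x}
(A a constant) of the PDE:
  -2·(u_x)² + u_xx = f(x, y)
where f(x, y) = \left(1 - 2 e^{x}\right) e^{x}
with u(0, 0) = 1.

Substitute the ansatz u = A e^{x} into the left-hand side.
Derivatives of the ansatz:
  u_x = A e^{x}
  u_xx = A e^{x}
Term by term:
  -2·(u_x)² = - 2 A^{2} e^{2 x}
  u_xx = A e^{x}
So the left-hand side equals
  - 2 A^{2} e^{2 x} + A e^{x}
This must equal f(x, y) identically; expanded, f = - 2 e^{2 x} + e^{x}.
Matching coefficients of the independent functions:
  [e^{x}]:  A = 1
  [e^{2 x}]:  - 2 A^{2} = -2
Solving: A = 1.
Check against the point condition:
  u(0, 0) = 1  ⟹  A = 1  ✓
Hence u(x, y) = e^{x}.

Answer: u(x, y) = e^{x}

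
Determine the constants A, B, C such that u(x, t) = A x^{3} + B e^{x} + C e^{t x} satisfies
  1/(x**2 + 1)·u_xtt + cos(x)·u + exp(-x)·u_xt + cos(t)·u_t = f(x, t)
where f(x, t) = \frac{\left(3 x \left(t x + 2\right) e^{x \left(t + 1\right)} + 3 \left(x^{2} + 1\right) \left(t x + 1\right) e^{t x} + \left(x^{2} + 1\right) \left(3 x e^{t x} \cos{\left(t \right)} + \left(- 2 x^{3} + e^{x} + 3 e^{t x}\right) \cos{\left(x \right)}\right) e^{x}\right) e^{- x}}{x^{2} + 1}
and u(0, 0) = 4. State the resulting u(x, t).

Substitute the ansatz u = A x^{3} + B e^{x} + C e^{t x} into the left-hand side.
Derivatives of the ansatz:
  u_xtt = C t x^{2} e^{t x} + 2 C x e^{t x}
  u_xt = C t x e^{t x} + C e^{t x}
  u_t = C x e^{t x}
Term by term:
  1/(x**2 + 1)·u_xtt = \frac{C t x^{2} e^{t x}}{x^{2} + 1} + \frac{2 C x e^{t x}}{x^{2} + 1}
  cos(x)·u = A x^{3} \cos{\left(x \right)} + B e^{x} \cos{\left(x \right)} + C e^{t x} \cos{\left(x \right)}
  exp(-x)·u_xt = C t x e^{- x} e^{t x} + C e^{- x} e^{t x}
  cos(t)·u_t = C x e^{t x} \cos{\left(t \right)}
So the left-hand side equals
  A x^{3} \cos{\left(x \right)} + B e^{x} \cos{\left(x \right)} + \frac{C t x^{2} e^{t x}}{x^{2} + 1} + C t x e^{- x} e^{t x} + C x e^{t x} \cos{\left(t \right)} + \frac{2 C x e^{t x}}{x^{2} + 1} + C e^{t x} \cos{\left(x \right)} + C e^{- x} e^{t x}
This must equal f(x, t) identically; expanded, f = \frac{3 t x^{2} e^{t x}}{x^{2} + 1} + 3 t x e^{- x} e^{t x} - 2 x^{3} \cos{\left(x \right)} + 3 x e^{t x} \cos{\left(t \right)} + \frac{6 x e^{t x}}{x^{2} + 1} + e^{x} \cos{\left(x \right)} + 3 e^{t x} \cos{\left(x \right)} + 3 e^{- x} e^{t x}.
Matching coefficients of the independent functions:
  [x^{3} \cos{\left(x \right)}]:  A = -2
  [e^{- x} e^{t x}, e^{t x} \cos{\left(x \right)}, x e^{t x} \cos{\left(t \right)}, t x e^{- x} e^{t x}, …]:  C = 3
  [e^{x} \cos{\left(x \right)}]:  B = 1
  [\frac{x e^{t x}}{x^{2} + 1}]:  2 C = 6
Solving: A = -2, B = 1, C = 3.
Check against the point condition:
  u(0, 0) = 4  ⟹  B + C = 4  ✓
Hence u(x, t) = - 2 x^{3} + e^{x} + 3 e^{t x}.

Answer: u(x, t) = - 2 x^{3} + e^{x} + 3 e^{t x}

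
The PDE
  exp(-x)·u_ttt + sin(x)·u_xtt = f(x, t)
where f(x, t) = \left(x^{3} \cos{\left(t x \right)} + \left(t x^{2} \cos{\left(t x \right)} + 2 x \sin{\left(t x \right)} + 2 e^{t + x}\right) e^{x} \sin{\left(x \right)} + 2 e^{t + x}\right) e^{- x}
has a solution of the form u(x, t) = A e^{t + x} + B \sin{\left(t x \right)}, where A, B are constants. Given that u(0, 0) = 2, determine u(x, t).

Substitute the ansatz u = A e^{t + x} + B \sin{\left(t x \right)} into the left-hand side.
Derivatives of the ansatz:
  u_ttt = A e^{t} e^{x} - B x^{3} \cos{\left(t x \right)}
  u_xtt = A e^{t} e^{x} - B t x^{2} \cos{\left(t x \right)} - 2 B x \sin{\left(t x \right)}
Term by term:
  exp(-x)·u_ttt = A e^{t} - B x^{3} e^{- x} \cos{\left(t x \right)}
  sin(x)·u_xtt = A e^{t} e^{x} \sin{\left(x \right)} - B t x^{2} \sin{\left(x \right)} \cos{\left(t x \right)} - 2 B x \sin{\left(x \right)} \sin{\left(t x \right)}
So the left-hand side equals
  A e^{t} e^{x} \sin{\left(x \right)} + A e^{t} - B t x^{2} \sin{\left(x \right)} \cos{\left(t x \right)} - B x^{3} e^{- x} \cos{\left(t x \right)} - 2 B x \sin{\left(x \right)} \sin{\left(t x \right)}
This must equal f(x, t) identically; expanded, f = t x^{2} \sin{\left(x \right)} \cos{\left(t x \right)} + x^{3} e^{- x} \cos{\left(t x \right)} + 2 x \sin{\left(x \right)} \sin{\left(t x \right)} + 2 e^{t} e^{x} \sin{\left(x \right)} + 2 e^{t}.
Matching coefficients of the independent functions:
  [x \sin{\left(x \right)} \sin{\left(t x \right)}]:  - 2 B = 2
  [x^{3} e^{- x} \cos{\left(t x \right)}, t x^{2} \sin{\left(x \right)} \cos{\left(t x \right)}]:  - B = 1
  [e^{t} e^{x} \sin{\left(x \right)}, e^{t}]:  A = 2
Solving: A = 2, B = -1.
Check against the point condition:
  u(0, 0) = 2  ⟹  A = 2  ✓
Hence u(x, t) = 2 e^{t + x} - \sin{\left(t x \right)}.

Answer: u(x, t) = 2 e^{t + x} - \sin{\left(t x \right)}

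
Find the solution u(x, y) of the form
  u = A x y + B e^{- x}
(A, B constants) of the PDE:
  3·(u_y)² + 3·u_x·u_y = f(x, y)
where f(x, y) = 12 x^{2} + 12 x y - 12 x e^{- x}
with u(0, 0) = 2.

Substitute the ansatz u = A x y + B e^{- x} into the left-hand side.
Derivatives of the ansatz:
  u_y = A x
  u_x = A y - B e^{- x}
Term by term:
  3·(u_y)² = 3 A^{2} x^{2}
  3·u_x·u_y = 3 A^{2} x y - 3 A B x e^{- x}
So the left-hand side equals
  3 A^{2} x^{2} + 3 A^{2} x y - 3 A B x e^{- x}
This must equal f(x, y) = 12 x^{2} + 12 x y - 12 x e^{- x} identically.
Matching coefficients of the independent functions:
  [x^{2}, x y]:  3 A^{2} = 12
  [x e^{- x}]:  - 3 A B = -12
These equations allow (A, B) = (-2, -2) or (2, 2).
Impose the point condition(s):
  u(0, 0) = 2  ⟹  B = 2
Only A = 2, B = 2 satisfies everything.
Hence u(x, y) = 2 x y + 2 e^{- x}.

Answer: u(x, y) = 2 x y + 2 e^{- x}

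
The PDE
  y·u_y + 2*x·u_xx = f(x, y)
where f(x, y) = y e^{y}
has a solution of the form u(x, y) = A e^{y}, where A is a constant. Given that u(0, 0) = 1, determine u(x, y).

Substitute the ansatz u = A e^{y} into the left-hand side.
Derivatives of the ansatz:
  u_y = A e^{y}
  u_xx = 0
Term by term:
  y·u_y = A y e^{y}
  2*x·u_xx = 0
So the left-hand side equals
  A y e^{y}
This must equal f(x, y) = y e^{y} identically.
Matching coefficients of the independent functions:
  [y e^{y}]:  A = 1
Solving: A = 1.
Check against the point condition:
  u(0, 0) = 1  ⟹  A = 1  ✓
Hence u(x, y) = e^{y}.

Answer: u(x, y) = e^{y}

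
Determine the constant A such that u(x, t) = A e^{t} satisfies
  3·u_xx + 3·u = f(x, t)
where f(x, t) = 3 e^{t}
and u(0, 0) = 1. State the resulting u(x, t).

Substitute the ansatz u = A e^{t} into the left-hand side.
Derivatives of the ansatz:
  u_xx = 0
Term by term:
  3·u_xx = 0
  3·u = 3 A e^{t}
So the left-hand side equals
  3 A e^{t}
This must equal f(x, t) = 3 e^{t} identically.
Matching coefficients of the independent functions:
  [e^{t}]:  3 A = 3
Solving: A = 1.
Check against the point condition:
  u(0, 0) = 1  ⟹  A = 1  ✓
Hence u(x, t) = e^{t}.

Answer: u(x, t) = e^{t}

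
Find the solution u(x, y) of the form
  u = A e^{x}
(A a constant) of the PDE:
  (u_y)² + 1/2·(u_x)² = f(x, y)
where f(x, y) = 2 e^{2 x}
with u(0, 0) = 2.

Substitute the ansatz u = A e^{x} into the left-hand side.
Derivatives of the ansatz:
  u_y = 0
  u_x = A e^{x}
Term by term:
  (u_y)² = 0
  1/2·(u_x)² = \frac{A^{2} e^{2 x}}{2}
So the left-hand side equals
  \frac{A^{2} e^{2 x}}{2}
This must equal f(x, y) = 2 e^{2 x} identically.
Matching coefficients of the independent functions:
  [e^{2 x}]:  \frac{A^{2}}{2} = 2
These equations allow (A) = (-2) or (2).
Impose the point condition(s):
  u(0, 0) = 2  ⟹  A = 2
Only A = 2 satisfies everything.
Hence u(x, y) = 2 e^{x}.

Answer: u(x, y) = 2 e^{x}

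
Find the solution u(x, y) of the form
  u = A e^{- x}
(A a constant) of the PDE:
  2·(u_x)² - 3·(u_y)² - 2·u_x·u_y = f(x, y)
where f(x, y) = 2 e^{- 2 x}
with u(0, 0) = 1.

Substitute the ansatz u = A e^{- x} into the left-hand side.
Derivatives of the ansatz:
  u_x = - A e^{- x}
  u_y = 0
Term by term:
  2·(u_x)² = 2 A^{2} e^{- 2 x}
  -3·(u_y)² = 0
  -2·u_x·u_y = 0
So the left-hand side equals
  2 A^{2} e^{- 2 x}
This must equal f(x, y) = 2 e^{- 2 x} identically.
Matching coefficients of the independent functions:
  [e^{- 2 x}]:  2 A^{2} = 2
These equations allow (A) = (-1) or (1).
Impose the point condition(s):
  u(0, 0) = 1  ⟹  A = 1
Only A = 1 satisfies everything.
Hence u(x, y) = e^{- x}.

Answer: u(x, y) = e^{- x}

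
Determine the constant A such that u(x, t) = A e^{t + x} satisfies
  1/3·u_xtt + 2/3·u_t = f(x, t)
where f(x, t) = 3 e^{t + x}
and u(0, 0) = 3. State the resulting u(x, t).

Answer: u(x, t) = 3 e^{t + x}

Derivation:
Substitute the ansatz u = A e^{t + x} into the left-hand side.
Derivatives of the ansatz:
  u_xtt = A e^{t} e^{x}
  u_t = A e^{t} e^{x}
Term by term:
  1/3·u_xtt = \frac{A e^{t} e^{x}}{3}
  2/3·u_t = \frac{2 A e^{t} e^{x}}{3}
So the left-hand side equals
  A e^{t} e^{x}
This must equal f(x, t) identically; expanded, f = 3 e^{t} e^{x}.
Matching coefficients of the independent functions:
  [e^{t} e^{x}]:  A = 3
Solving: A = 3.
Check against the point condition:
  u(0, 0) = 3  ⟹  A = 3  ✓
Hence u(x, t) = 3 e^{t + x}.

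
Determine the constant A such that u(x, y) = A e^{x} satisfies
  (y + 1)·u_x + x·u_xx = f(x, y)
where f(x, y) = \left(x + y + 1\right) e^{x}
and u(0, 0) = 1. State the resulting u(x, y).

Substitute the ansatz u = A e^{x} into the left-hand side.
Derivatives of the ansatz:
  u_x = A e^{x}
  u_xx = A e^{x}
Term by term:
  (y + 1)·u_x = A y e^{x} + A e^{x}
  x·u_xx = A x e^{x}
So the left-hand side equals
  A x e^{x} + A y e^{x} + A e^{x}
This must equal f(x, y) identically; expanded, f = x e^{x} + y e^{x} + e^{x}.
Matching coefficients of the independent functions:
  [x e^{x}, y e^{x}, e^{x}]:  A = 1
Solving: A = 1.
Check against the point condition:
  u(0, 0) = 1  ⟹  A = 1  ✓
Hence u(x, y) = e^{x}.

Answer: u(x, y) = e^{x}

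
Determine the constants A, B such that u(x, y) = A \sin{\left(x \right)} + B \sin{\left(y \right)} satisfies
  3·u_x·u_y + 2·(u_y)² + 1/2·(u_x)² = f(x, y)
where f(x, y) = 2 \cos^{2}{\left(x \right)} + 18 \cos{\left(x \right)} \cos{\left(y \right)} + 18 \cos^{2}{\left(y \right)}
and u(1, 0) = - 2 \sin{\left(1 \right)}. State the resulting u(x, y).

Substitute the ansatz u = A \sin{\left(x \right)} + B \sin{\left(y \right)} into the left-hand side.
Derivatives of the ansatz:
  u_x = A \cos{\left(x \right)}
  u_y = B \cos{\left(y \right)}
Term by term:
  3·u_x·u_y = 3 A B \cos{\left(x \right)} \cos{\left(y \right)}
  2·(u_y)² = 2 B^{2} \cos^{2}{\left(y \right)}
  1/2·(u_x)² = \frac{A^{2} \cos^{2}{\left(x \right)}}{2}
So the left-hand side equals
  \frac{A^{2} \cos^{2}{\left(x \right)}}{2} + 3 A B \cos{\left(x \right)} \cos{\left(y \right)} + 2 B^{2} \cos^{2}{\left(y \right)}
This must equal f(x, y) = 2 \cos^{2}{\left(x \right)} + 18 \cos{\left(x \right)} \cos{\left(y \right)} + 18 \cos^{2}{\left(y \right)} identically.
Matching coefficients of the independent functions:
  [\cos{\left(x \right)} \cos{\left(y \right)}]:  3 A B = 18
  [\cos^{2}{\left(x \right)}]:  \frac{A^{2}}{2} = 2
  [\cos^{2}{\left(y \right)}]:  2 B^{2} = 18
These equations allow (A, B) = (-2, -3) or (2, 3).
Impose the point condition(s):
  u(1, 0) = - 2 \sin{\left(1 \right)}  ⟹  A \sin{\left(1 \right)} = - 2 \sin{\left(1 \right)}
Only A = -2, B = -3 satisfies everything.
Hence u(x, y) = - 2 \sin{\left(x \right)} - 3 \sin{\left(y \right)}.

Answer: u(x, y) = - 2 \sin{\left(x \right)} - 3 \sin{\left(y \right)}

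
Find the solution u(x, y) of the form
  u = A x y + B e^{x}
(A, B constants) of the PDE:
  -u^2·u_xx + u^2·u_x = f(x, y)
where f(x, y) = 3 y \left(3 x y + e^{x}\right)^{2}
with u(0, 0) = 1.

Substitute the ansatz u = A x y + B e^{x} into the left-hand side.
Derivatives of the ansatz:
  u_xx = B e^{x}
  u_x = A y + B e^{x}
Term by term:
  -u^2·u_xx = - A^{2} B x^{2} y^{2} e^{x} - 2 A B^{2} x y e^{2 x} - B^{3} e^{3 x}
  u^2·u_x = A^{3} x^{2} y^{3} + A^{2} B x^{2} y^{2} e^{x} + 2 A^{2} B x y^{2} e^{x} + 2 A B^{2} x y e^{2 x} + A B^{2} y e^{2 x} + B^{3} e^{3 x}
So the left-hand side equals
  A^{3} x^{2} y^{3} + 2 A^{2} B x y^{2} e^{x} + A B^{2} y e^{2 x}
This must equal f(x, y) identically; expanded, f = 27 x^{2} y^{3} + 18 x y^{2} e^{x} + 3 y e^{2 x}.
Matching coefficients of the independent functions:
  [x^{2} y^{3}]:  A^{3} = 27
  [y e^{2 x}]:  A B^{2} = 3
  [x y^{2} e^{x}]:  2 A^{2} B = 18
Solving: A = 3, B = 1.
Check against the point condition:
  u(0, 0) = 1  ⟹  B = 1  ✓
Hence u(x, y) = 3 x y + e^{x}.

Answer: u(x, y) = 3 x y + e^{x}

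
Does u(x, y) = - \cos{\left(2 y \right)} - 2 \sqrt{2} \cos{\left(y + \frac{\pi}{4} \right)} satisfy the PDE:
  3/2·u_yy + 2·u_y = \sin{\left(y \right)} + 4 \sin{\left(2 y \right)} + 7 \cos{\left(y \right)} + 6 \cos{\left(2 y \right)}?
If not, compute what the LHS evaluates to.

Evaluate each term of the left-hand side for u = - \cos{\left(2 y \right)} - 2 \sqrt{2} \cos{\left(y + \frac{\pi}{4} \right)}.
Derivatives:
  u_yy = 4 \cos{\left(2 y \right)} + 2 \sqrt{2} \cos{\left(y + \frac{\pi}{4} \right)}
  u_y = 2 \sin{\left(2 y \right)} + 2 \sqrt{2} \sin{\left(y + \frac{\pi}{4} \right)}
Terms:
  3/2·u_yy = 6 \cos{\left(2 y \right)} + 3 \sqrt{2} \cos{\left(y + \frac{\pi}{4} \right)}
  2·u_y = 4 \sin{\left(2 y \right)} + 4 \sqrt{2} \sin{\left(y + \frac{\pi}{4} \right)}
Sum: LHS = \sin{\left(y \right)} + 4 \sin{\left(2 y \right)} + 7 \cos{\left(y \right)} + 6 \cos{\left(2 y \right)}
This is exactly the given right-hand side, so u is a solution.

Answer: Yes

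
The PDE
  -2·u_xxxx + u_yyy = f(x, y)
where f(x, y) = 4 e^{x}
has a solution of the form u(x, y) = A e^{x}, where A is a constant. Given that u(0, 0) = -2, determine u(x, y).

Substitute the ansatz u = A e^{x} into the left-hand side.
Derivatives of the ansatz:
  u_xxxx = A e^{x}
  u_yyy = 0
Term by term:
  -2·u_xxxx = - 2 A e^{x}
  u_yyy = 0
So the left-hand side equals
  - 2 A e^{x}
This must equal f(x, y) = 4 e^{x} identically.
Matching coefficients of the independent functions:
  [e^{x}]:  - 2 A = 4
Solving: A = -2.
Check against the point condition:
  u(0, 0) = -2  ⟹  A = -2  ✓
Hence u(x, y) = - 2 e^{x}.

Answer: u(x, y) = - 2 e^{x}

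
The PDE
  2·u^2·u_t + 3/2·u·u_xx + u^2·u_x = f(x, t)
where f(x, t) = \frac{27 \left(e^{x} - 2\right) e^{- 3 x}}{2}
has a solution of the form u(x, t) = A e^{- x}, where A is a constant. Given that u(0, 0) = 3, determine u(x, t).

Substitute the ansatz u = A e^{- x} into the left-hand side.
Derivatives of the ansatz:
  u_t = 0
  u_xx = A e^{- x}
  u_x = - A e^{- x}
Term by term:
  2·u^2·u_t = 0
  3/2·u·u_xx = \frac{3 A^{2} e^{- 2 x}}{2}
  u^2·u_x = - A^{3} e^{- 3 x}
So the left-hand side equals
  - A^{3} e^{- 3 x} + \frac{3 A^{2} e^{- 2 x}}{2}
This must equal f(x, t) identically; expanded, f = \frac{27 e^{- 2 x}}{2} - 27 e^{- 3 x}.
Matching coefficients of the independent functions:
  [e^{- 3 x}]:  - A^{3} = -27
  [e^{- 2 x}]:  \frac{3 A^{2}}{2} = \frac{27}{2}
Solving: A = 3.
Check against the point condition:
  u(0, 0) = 3  ⟹  A = 3  ✓
Hence u(x, t) = 3 e^{- x}.

Answer: u(x, t) = 3 e^{- x}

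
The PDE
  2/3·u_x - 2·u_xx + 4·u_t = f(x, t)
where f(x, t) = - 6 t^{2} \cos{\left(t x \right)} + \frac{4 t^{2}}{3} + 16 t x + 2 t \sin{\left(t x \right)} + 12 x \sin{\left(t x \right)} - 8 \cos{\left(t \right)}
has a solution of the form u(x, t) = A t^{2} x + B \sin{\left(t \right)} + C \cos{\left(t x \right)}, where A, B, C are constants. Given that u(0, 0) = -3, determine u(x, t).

Answer: u(x, t) = 2 t^{2} x - 2 \sin{\left(t \right)} - 3 \cos{\left(t x \right)}

Derivation:
Substitute the ansatz u = A t^{2} x + B \sin{\left(t \right)} + C \cos{\left(t x \right)} into the left-hand side.
Derivatives of the ansatz:
  u_x = A t^{2} - C t \sin{\left(t x \right)}
  u_xx = - C t^{2} \cos{\left(t x \right)}
  u_t = 2 A t x + B \cos{\left(t \right)} - C x \sin{\left(t x \right)}
Term by term:
  2/3·u_x = \frac{2 A t^{2}}{3} - \frac{2 C t \sin{\left(t x \right)}}{3}
  -2·u_xx = 2 C t^{2} \cos{\left(t x \right)}
  4·u_t = 8 A t x + 4 B \cos{\left(t \right)} - 4 C x \sin{\left(t x \right)}
So the left-hand side equals
  \frac{2 A t^{2}}{3} + 8 A t x + 4 B \cos{\left(t \right)} + 2 C t^{2} \cos{\left(t x \right)} - \frac{2 C t \sin{\left(t x \right)}}{3} - 4 C x \sin{\left(t x \right)}
This must equal f(x, t) = - 6 t^{2} \cos{\left(t x \right)} + \frac{4 t^{2}}{3} + 16 t x + 2 t \sin{\left(t x \right)} + 12 x \sin{\left(t x \right)} - 8 \cos{\left(t \right)} identically.
Matching coefficients of the independent functions:
  [t^{2}]:  \frac{2 A}{3} = \frac{4}{3}
  [t x]:  8 A = 16
  [t \sin{\left(t x \right)}]:  - \frac{2 C}{3} = 2
  [t^{2} \cos{\left(t x \right)}]:  2 C = -6
  [x \sin{\left(t x \right)}]:  - 4 C = 12
  [\cos{\left(t \right)}]:  4 B = -8
Solving: A = 2, B = -2, C = -3.
Check against the point condition:
  u(0, 0) = -3  ⟹  C = -3  ✓
Hence u(x, t) = 2 t^{2} x - 2 \sin{\left(t \right)} - 3 \cos{\left(t x \right)}.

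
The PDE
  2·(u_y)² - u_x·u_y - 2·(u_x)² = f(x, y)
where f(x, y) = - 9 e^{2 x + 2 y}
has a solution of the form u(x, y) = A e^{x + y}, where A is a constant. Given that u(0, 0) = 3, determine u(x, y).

Substitute the ansatz u = A e^{x + y} into the left-hand side.
Derivatives of the ansatz:
  u_y = A e^{x} e^{y}
  u_x = A e^{x} e^{y}
Term by term:
  2·(u_y)² = 2 A^{2} e^{2 x} e^{2 y}
  -u_x·u_y = - A^{2} e^{2 x} e^{2 y}
  -2·(u_x)² = - 2 A^{2} e^{2 x} e^{2 y}
So the left-hand side equals
  - A^{2} e^{2 x} e^{2 y}
This must equal f(x, y) identically; expanded, f = - 9 e^{2 x} e^{2 y}.
Matching coefficients of the independent functions:
  [e^{2 x} e^{2 y}]:  - A^{2} = -9
These equations allow (A) = (-3) or (3).
Impose the point condition(s):
  u(0, 0) = 3  ⟹  A = 3
Only A = 3 satisfies everything.
Hence u(x, y) = 3 e^{x + y}.

Answer: u(x, y) = 3 e^{x + y}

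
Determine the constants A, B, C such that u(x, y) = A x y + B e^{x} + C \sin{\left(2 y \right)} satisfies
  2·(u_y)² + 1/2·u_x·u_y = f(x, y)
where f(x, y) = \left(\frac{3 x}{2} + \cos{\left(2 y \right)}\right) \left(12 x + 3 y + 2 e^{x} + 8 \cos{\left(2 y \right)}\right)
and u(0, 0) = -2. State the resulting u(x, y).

Answer: u(x, y) = - 3 x y - 2 e^{x} - \sin{\left(2 y \right)}

Derivation:
Substitute the ansatz u = A x y + B e^{x} + C \sin{\left(2 y \right)} into the left-hand side.
Derivatives of the ansatz:
  u_y = A x + 2 C \cos{\left(2 y \right)}
  u_x = A y + B e^{x}
Term by term:
  2·(u_y)² = 2 A^{2} x^{2} + 8 A C x \cos{\left(2 y \right)} + 8 C^{2} \cos^{2}{\left(2 y \right)}
  1/2·u_x·u_y = \frac{A^{2} x y}{2} + \frac{A B x e^{x}}{2} + A C y \cos{\left(2 y \right)} + B C e^{x} \cos{\left(2 y \right)}
So the left-hand side equals
  2 A^{2} x^{2} + \frac{A^{2} x y}{2} + \frac{A B x e^{x}}{2} + 8 A C x \cos{\left(2 y \right)} + A C y \cos{\left(2 y \right)} + B C e^{x} \cos{\left(2 y \right)} + 8 C^{2} \cos^{2}{\left(2 y \right)}
This must equal f(x, y) identically; expanded, f = 18 x^{2} + \frac{9 x y}{2} + 3 x e^{x} + 24 x \cos{\left(2 y \right)} + 3 y \cos{\left(2 y \right)} + 2 e^{x} \cos{\left(2 y \right)} + 8 \cos^{2}{\left(2 y \right)}.
Matching coefficients of the independent functions:
  [x^{2}]:  2 A^{2} = 18
  [x y]:  \frac{A^{2}}{2} = \frac{9}{2}
  [x e^{x}]:  \frac{A B}{2} = 3
  [x \cos{\left(2 y \right)}]:  8 A C = 24
  [y \cos{\left(2 y \right)}]:  A C = 3
  [e^{x} \cos{\left(2 y \right)}]:  B C = 2
  [\cos^{2}{\left(2 y \right)}]:  8 C^{2} = 8
These equations allow (A, B, C) = (-3, -2, -1) or (3, 2, 1).
Impose the point condition(s):
  u(0, 0) = -2  ⟹  B = -2
Only A = -3, B = -2, C = -1 satisfies everything.
Hence u(x, y) = - 3 x y - 2 e^{x} - \sin{\left(2 y \right)}.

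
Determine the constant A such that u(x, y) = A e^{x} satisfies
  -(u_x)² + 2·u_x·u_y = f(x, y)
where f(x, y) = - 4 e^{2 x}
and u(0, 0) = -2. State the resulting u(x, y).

Substitute the ansatz u = A e^{x} into the left-hand side.
Derivatives of the ansatz:
  u_x = A e^{x}
  u_y = 0
Term by term:
  -(u_x)² = - A^{2} e^{2 x}
  2·u_x·u_y = 0
So the left-hand side equals
  - A^{2} e^{2 x}
This must equal f(x, y) = - 4 e^{2 x} identically.
Matching coefficients of the independent functions:
  [e^{2 x}]:  - A^{2} = -4
These equations allow (A) = (-2) or (2).
Impose the point condition(s):
  u(0, 0) = -2  ⟹  A = -2
Only A = -2 satisfies everything.
Hence u(x, y) = - 2 e^{x}.

Answer: u(x, y) = - 2 e^{x}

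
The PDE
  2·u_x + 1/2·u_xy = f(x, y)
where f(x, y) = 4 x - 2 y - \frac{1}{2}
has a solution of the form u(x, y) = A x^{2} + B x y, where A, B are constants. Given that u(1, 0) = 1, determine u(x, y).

Substitute the ansatz u = A x^{2} + B x y into the left-hand side.
Derivatives of the ansatz:
  u_x = 2 A x + B y
  u_xy = B
Term by term:
  2·u_x = 4 A x + 2 B y
  1/2·u_xy = \frac{B}{2}
So the left-hand side equals
  4 A x + 2 B y + \frac{B}{2}
This must equal f(x, y) = 4 x - 2 y - \frac{1}{2} identically.
Matching coefficients of the independent functions:
  [constant term]:  \frac{B}{2} = - \frac{1}{2}
  [x]:  4 A = 4
  [y]:  2 B = -2
Solving: A = 1, B = -1.
Check against the point condition:
  u(1, 0) = 1  ⟹  A = 1  ✓
Hence u(x, y) = x^{2} - x y.

Answer: u(x, y) = x^{2} - x y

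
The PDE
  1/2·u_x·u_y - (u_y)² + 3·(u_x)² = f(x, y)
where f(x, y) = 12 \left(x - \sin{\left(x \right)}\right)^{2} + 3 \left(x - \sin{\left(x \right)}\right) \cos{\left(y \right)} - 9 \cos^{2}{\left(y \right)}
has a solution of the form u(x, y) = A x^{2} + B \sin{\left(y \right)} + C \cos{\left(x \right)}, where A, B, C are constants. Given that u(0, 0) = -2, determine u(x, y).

Substitute the ansatz u = A x^{2} + B \sin{\left(y \right)} + C \cos{\left(x \right)} into the left-hand side.
Derivatives of the ansatz:
  u_x = 2 A x - C \sin{\left(x \right)}
  u_y = B \cos{\left(y \right)}
Term by term:
  1/2·u_x·u_y = A B x \cos{\left(y \right)} - \frac{B C \sin{\left(x \right)} \cos{\left(y \right)}}{2}
  -(u_y)² = - B^{2} \cos^{2}{\left(y \right)}
  3·(u_x)² = 12 A^{2} x^{2} - 12 A C x \sin{\left(x \right)} + 3 C^{2} \sin^{2}{\left(x \right)}
So the left-hand side equals
  12 A^{2} x^{2} + A B x \cos{\left(y \right)} - 12 A C x \sin{\left(x \right)} - B^{2} \cos^{2}{\left(y \right)} - \frac{B C \sin{\left(x \right)} \cos{\left(y \right)}}{2} + 3 C^{2} \sin^{2}{\left(x \right)}
This must equal f(x, y) identically; expanded, f = 12 x^{2} - 24 x \sin{\left(x \right)} + 3 x \cos{\left(y \right)} + 12 \sin^{2}{\left(x \right)} - 3 \sin{\left(x \right)} \cos{\left(y \right)} - 9 \cos^{2}{\left(y \right)}.
Matching coefficients of the independent functions:
  [x^{2}]:  12 A^{2} = 12
  [x \sin{\left(x \right)}]:  - 12 A C = -24
  [x \cos{\left(y \right)}]:  A B = 3
  [\sin{\left(x \right)} \cos{\left(y \right)}]:  - \frac{B C}{2} = -3
  [\sin^{2}{\left(x \right)}]:  3 C^{2} = 12
  [\cos^{2}{\left(y \right)}]:  - B^{2} = -9
These equations allow (A, B, C) = (-1, -3, -2) or (1, 3, 2).
Impose the point condition(s):
  u(0, 0) = -2  ⟹  C = -2
Only A = -1, B = -3, C = -2 satisfies everything.
Hence u(x, y) = - x^{2} - 3 \sin{\left(y \right)} - 2 \cos{\left(x \right)}.

Answer: u(x, y) = - x^{2} - 3 \sin{\left(y \right)} - 2 \cos{\left(x \right)}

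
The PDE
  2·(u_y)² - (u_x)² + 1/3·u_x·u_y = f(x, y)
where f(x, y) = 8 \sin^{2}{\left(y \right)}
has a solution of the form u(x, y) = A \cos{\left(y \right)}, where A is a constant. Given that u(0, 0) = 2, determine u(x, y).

Answer: u(x, y) = 2 \cos{\left(y \right)}

Derivation:
Substitute the ansatz u = A \cos{\left(y \right)} into the left-hand side.
Derivatives of the ansatz:
  u_y = - A \sin{\left(y \right)}
  u_x = 0
Term by term:
  2·(u_y)² = 2 A^{2} \sin^{2}{\left(y \right)}
  -(u_x)² = 0
  1/3·u_x·u_y = 0
So the left-hand side equals
  2 A^{2} \sin^{2}{\left(y \right)}
This must equal f(x, y) = 8 \sin^{2}{\left(y \right)} identically.
Matching coefficients of the independent functions:
  [\sin^{2}{\left(y \right)}]:  2 A^{2} = 8
These equations allow (A) = (-2) or (2).
Impose the point condition(s):
  u(0, 0) = 2  ⟹  A = 2
Only A = 2 satisfies everything.
Hence u(x, y) = 2 \cos{\left(y \right)}.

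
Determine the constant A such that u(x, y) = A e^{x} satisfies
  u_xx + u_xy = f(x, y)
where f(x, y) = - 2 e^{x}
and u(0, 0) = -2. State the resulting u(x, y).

Substitute the ansatz u = A e^{x} into the left-hand side.
Derivatives of the ansatz:
  u_xx = A e^{x}
  u_xy = 0
Term by term:
  u_xx = A e^{x}
  u_xy = 0
So the left-hand side equals
  A e^{x}
This must equal f(x, y) = - 2 e^{x} identically.
Matching coefficients of the independent functions:
  [e^{x}]:  A = -2
Solving: A = -2.
Check against the point condition:
  u(0, 0) = -2  ⟹  A = -2  ✓
Hence u(x, y) = - 2 e^{x}.

Answer: u(x, y) = - 2 e^{x}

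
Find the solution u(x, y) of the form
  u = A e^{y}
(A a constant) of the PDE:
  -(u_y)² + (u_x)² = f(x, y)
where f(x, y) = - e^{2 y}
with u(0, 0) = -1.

Substitute the ansatz u = A e^{y} into the left-hand side.
Derivatives of the ansatz:
  u_y = A e^{y}
  u_x = 0
Term by term:
  -(u_y)² = - A^{2} e^{2 y}
  (u_x)² = 0
So the left-hand side equals
  - A^{2} e^{2 y}
This must equal f(x, y) = - e^{2 y} identically.
Matching coefficients of the independent functions:
  [e^{2 y}]:  - A^{2} = -1
These equations allow (A) = (-1) or (1).
Impose the point condition(s):
  u(0, 0) = -1  ⟹  A = -1
Only A = -1 satisfies everything.
Hence u(x, y) = - e^{y}.

Answer: u(x, y) = - e^{y}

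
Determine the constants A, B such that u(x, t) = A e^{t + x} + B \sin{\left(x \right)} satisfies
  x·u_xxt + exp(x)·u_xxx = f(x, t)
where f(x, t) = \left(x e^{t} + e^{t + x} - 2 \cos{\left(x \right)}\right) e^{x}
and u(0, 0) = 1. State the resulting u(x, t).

Answer: u(x, t) = e^{t + x} + 2 \sin{\left(x \right)}

Derivation:
Substitute the ansatz u = A e^{t + x} + B \sin{\left(x \right)} into the left-hand side.
Derivatives of the ansatz:
  u_xxt = A e^{t} e^{x}
  u_xxx = A e^{t} e^{x} - B \cos{\left(x \right)}
Term by term:
  x·u_xxt = A x e^{t} e^{x}
  exp(x)·u_xxx = A e^{t} e^{2 x} - B e^{x} \cos{\left(x \right)}
So the left-hand side equals
  A x e^{t} e^{x} + A e^{t} e^{2 x} - B e^{x} \cos{\left(x \right)}
This must equal f(x, t) identically; expanded, f = x e^{t} e^{x} + e^{t} e^{2 x} - 2 e^{x} \cos{\left(x \right)}.
Matching coefficients of the independent functions:
  [e^{t} e^{2 x}, x e^{t} e^{x}]:  A = 1
  [e^{x} \cos{\left(x \right)}]:  - B = -2
Solving: A = 1, B = 2.
Check against the point condition:
  u(0, 0) = 1  ⟹  A = 1  ✓
Hence u(x, t) = e^{t + x} + 2 \sin{\left(x \right)}.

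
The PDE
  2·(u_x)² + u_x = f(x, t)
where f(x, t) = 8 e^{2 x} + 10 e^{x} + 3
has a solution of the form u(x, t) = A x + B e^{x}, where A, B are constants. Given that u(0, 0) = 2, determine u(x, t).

Substitute the ansatz u = A x + B e^{x} into the left-hand side.
Derivatives of the ansatz:
  u_x = A + B e^{x}
Term by term:
  2·(u_x)² = 2 A^{2} + 4 A B e^{x} + 2 B^{2} e^{2 x}
  u_x = A + B e^{x}
So the left-hand side equals
  2 A^{2} + 4 A B e^{x} + A + 2 B^{2} e^{2 x} + B e^{x}
This must equal f(x, t) = 8 e^{2 x} + 10 e^{x} + 3 identically.
Matching coefficients of the independent functions:
  [constant term]:  2 A^{2} + A = 3
  [e^{x}]:  4 A B + B = 10
  [e^{2 x}]:  2 B^{2} = 8
These equations allow (A, B) = (- \frac{3}{2}, -2) or (1, 2).
Impose the point condition(s):
  u(0, 0) = 2  ⟹  B = 2
Only A = 1, B = 2 satisfies everything.
Hence u(x, t) = x + 2 e^{x}.

Answer: u(x, t) = x + 2 e^{x}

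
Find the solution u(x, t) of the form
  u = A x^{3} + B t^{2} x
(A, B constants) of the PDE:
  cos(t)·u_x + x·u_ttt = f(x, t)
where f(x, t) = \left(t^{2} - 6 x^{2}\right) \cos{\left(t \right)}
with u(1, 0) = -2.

Substitute the ansatz u = A x^{3} + B t^{2} x into the left-hand side.
Derivatives of the ansatz:
  u_x = 3 A x^{2} + B t^{2}
  u_ttt = 0
Term by term:
  cos(t)·u_x = 3 A x^{2} \cos{\left(t \right)} + B t^{2} \cos{\left(t \right)}
  x·u_ttt = 0
So the left-hand side equals
  3 A x^{2} \cos{\left(t \right)} + B t^{2} \cos{\left(t \right)}
This must equal f(x, t) identically; expanded, f = t^{2} \cos{\left(t \right)} - 6 x^{2} \cos{\left(t \right)}.
Matching coefficients of the independent functions:
  [t^{2} \cos{\left(t \right)}]:  B = 1
  [x^{2} \cos{\left(t \right)}]:  3 A = -6
Solving: A = -2, B = 1.
Check against the point condition:
  u(1, 0) = -2  ⟹  A = -2  ✓
Hence u(x, t) = t^{2} x - 2 x^{3}.

Answer: u(x, t) = t^{2} x - 2 x^{3}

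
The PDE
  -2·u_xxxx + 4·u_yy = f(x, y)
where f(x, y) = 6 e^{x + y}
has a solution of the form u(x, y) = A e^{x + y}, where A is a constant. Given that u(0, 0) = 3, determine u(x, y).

Substitute the ansatz u = A e^{x + y} into the left-hand side.
Derivatives of the ansatz:
  u_xxxx = A e^{x} e^{y}
  u_yy = A e^{x} e^{y}
Term by term:
  -2·u_xxxx = - 2 A e^{x} e^{y}
  4·u_yy = 4 A e^{x} e^{y}
So the left-hand side equals
  2 A e^{x} e^{y}
This must equal f(x, y) identically; expanded, f = 6 e^{x} e^{y}.
Matching coefficients of the independent functions:
  [e^{x} e^{y}]:  2 A = 6
Solving: A = 3.
Check against the point condition:
  u(0, 0) = 3  ⟹  A = 3  ✓
Hence u(x, y) = 3 e^{x + y}.

Answer: u(x, y) = 3 e^{x + y}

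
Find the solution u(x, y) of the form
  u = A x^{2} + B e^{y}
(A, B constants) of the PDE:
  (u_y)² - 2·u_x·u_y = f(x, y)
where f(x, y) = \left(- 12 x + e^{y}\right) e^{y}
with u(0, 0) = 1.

Substitute the ansatz u = A x^{2} + B e^{y} into the left-hand side.
Derivatives of the ansatz:
  u_y = B e^{y}
  u_x = 2 A x
Term by term:
  (u_y)² = B^{2} e^{2 y}
  -2·u_x·u_y = - 4 A B x e^{y}
So the left-hand side equals
  - 4 A B x e^{y} + B^{2} e^{2 y}
This must equal f(x, y) = \left(- 12 x + e^{y}\right) e^{y} identically.
Matching coefficients of the independent functions:
  [x e^{y}]:  - 4 A B = -12
  [e^{2 y}]:  B^{2} = 1
These equations allow (A, B) = (-3, -1) or (3, 1).
Impose the point condition(s):
  u(0, 0) = 1  ⟹  B = 1
Only A = 3, B = 1 satisfies everything.
Hence u(x, y) = 3 x^{2} + e^{y}.

Answer: u(x, y) = 3 x^{2} + e^{y}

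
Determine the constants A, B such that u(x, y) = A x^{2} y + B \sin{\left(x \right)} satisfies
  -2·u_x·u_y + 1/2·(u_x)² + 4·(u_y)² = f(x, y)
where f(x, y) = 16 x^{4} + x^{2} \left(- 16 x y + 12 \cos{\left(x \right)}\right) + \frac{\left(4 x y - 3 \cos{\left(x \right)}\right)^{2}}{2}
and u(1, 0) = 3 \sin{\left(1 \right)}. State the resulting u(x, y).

Substitute the ansatz u = A x^{2} y + B \sin{\left(x \right)} into the left-hand side.
Derivatives of the ansatz:
  u_x = 2 A x y + B \cos{\left(x \right)}
  u_y = A x^{2}
Term by term:
  -2·u_x·u_y = - 4 A^{2} x^{3} y - 2 A B x^{2} \cos{\left(x \right)}
  1/2·(u_x)² = 2 A^{2} x^{2} y^{2} + 2 A B x y \cos{\left(x \right)} + \frac{B^{2} \cos^{2}{\left(x \right)}}{2}
  4·(u_y)² = 4 A^{2} x^{4}
So the left-hand side equals
  4 A^{2} x^{4} - 4 A^{2} x^{3} y + 2 A^{2} x^{2} y^{2} - 2 A B x^{2} \cos{\left(x \right)} + 2 A B x y \cos{\left(x \right)} + \frac{B^{2} \cos^{2}{\left(x \right)}}{2}
This must equal f(x, y) identically; expanded, f = 16 x^{4} - 16 x^{3} y + 8 x^{2} y^{2} + 12 x^{2} \cos{\left(x \right)} - 12 x y \cos{\left(x \right)} + \frac{9 \cos^{2}{\left(x \right)}}{2}.
Matching coefficients of the independent functions:
  [x^{4}]:  4 A^{2} = 16
  [x^{2} y^{2}]:  2 A^{2} = 8
  [x^{2} \cos{\left(x \right)}]:  - 2 A B = 12
  [x^{3} y]:  - 4 A^{2} = -16
  [x y \cos{\left(x \right)}]:  2 A B = -12
  [\cos^{2}{\left(x \right)}]:  \frac{B^{2}}{2} = \frac{9}{2}
These equations allow (A, B) = (-2, 3) or (2, -3).
Impose the point condition(s):
  u(1, 0) = 3 \sin{\left(1 \right)}  ⟹  B \sin{\left(1 \right)} = 3 \sin{\left(1 \right)}
Only A = -2, B = 3 satisfies everything.
Hence u(x, y) = - 2 x^{2} y + 3 \sin{\left(x \right)}.

Answer: u(x, y) = - 2 x^{2} y + 3 \sin{\left(x \right)}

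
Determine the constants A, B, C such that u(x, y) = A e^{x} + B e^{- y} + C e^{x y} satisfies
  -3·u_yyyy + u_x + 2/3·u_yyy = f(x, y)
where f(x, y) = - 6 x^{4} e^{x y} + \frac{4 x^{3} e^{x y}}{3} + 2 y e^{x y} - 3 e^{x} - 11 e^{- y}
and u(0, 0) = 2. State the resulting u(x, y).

Answer: u(x, y) = - 3 e^{x} + 2 e^{x y} + 3 e^{- y}

Derivation:
Substitute the ansatz u = A e^{x} + B e^{- y} + C e^{x y} into the left-hand side.
Derivatives of the ansatz:
  u_yyyy = B e^{- y} + C x^{4} e^{x y}
  u_x = A e^{x} + C y e^{x y}
  u_yyy = - B e^{- y} + C x^{3} e^{x y}
Term by term:
  -3·u_yyyy = - 3 B e^{- y} - 3 C x^{4} e^{x y}
  u_x = A e^{x} + C y e^{x y}
  2/3·u_yyy = - \frac{2 B e^{- y}}{3} + \frac{2 C x^{3} e^{x y}}{3}
So the left-hand side equals
  A e^{x} - \frac{11 B e^{- y}}{3} - 3 C x^{4} e^{x y} + \frac{2 C x^{3} e^{x y}}{3} + C y e^{x y}
This must equal f(x, y) = - 6 x^{4} e^{x y} + \frac{4 x^{3} e^{x y}}{3} + 2 y e^{x y} - 3 e^{x} - 11 e^{- y} identically.
Matching coefficients of the independent functions:
  [x^{3} e^{x y}]:  \frac{2 C}{3} = \frac{4}{3}
  [x^{4} e^{x y}]:  - 3 C = -6
  [y e^{x y}]:  C = 2
  [e^{x}]:  A = -3
  [e^{- y}]:  - \frac{11 B}{3} = -11
Solving: A = -3, B = 3, C = 2.
Check against the point condition:
  u(0, 0) = 2  ⟹  A + B + C = 2  ✓
Hence u(x, y) = - 3 e^{x} + 2 e^{x y} + 3 e^{- y}.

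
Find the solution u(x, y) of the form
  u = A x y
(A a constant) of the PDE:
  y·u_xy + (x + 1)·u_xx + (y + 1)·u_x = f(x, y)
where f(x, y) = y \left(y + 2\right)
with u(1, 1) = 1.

Substitute the ansatz u = A x y into the left-hand side.
Derivatives of the ansatz:
  u_xy = A
  u_xx = 0
  u_x = A y
Term by term:
  y·u_xy = A y
  (x + 1)·u_xx = 0
  (y + 1)·u_x = A y^{2} + A y
So the left-hand side equals
  A y^{2} + 2 A y
This must equal f(x, y) identically; expanded, f = y^{2} + 2 y.
Matching coefficients of the independent functions:
  [y]:  2 A = 2
  [y^{2}]:  A = 1
Solving: A = 1.
Check against the point condition:
  u(1, 1) = 1  ⟹  A = 1  ✓
Hence u(x, y) = x y.

Answer: u(x, y) = x y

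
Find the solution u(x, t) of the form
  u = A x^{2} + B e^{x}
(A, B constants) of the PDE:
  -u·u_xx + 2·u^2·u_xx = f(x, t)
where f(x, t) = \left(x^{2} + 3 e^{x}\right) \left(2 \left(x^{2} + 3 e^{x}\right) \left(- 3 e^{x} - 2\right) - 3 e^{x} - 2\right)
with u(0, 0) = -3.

Answer: u(x, t) = - x^{2} - 3 e^{x}

Derivation:
Substitute the ansatz u = A x^{2} + B e^{x} into the left-hand side.
Derivatives of the ansatz:
  u_xx = 2 A + B e^{x}
Term by term:
  -u·u_xx = - 2 A^{2} x^{2} - A B x^{2} e^{x} - 2 A B e^{x} - B^{2} e^{2 x}
  2·u^2·u_xx = 4 A^{3} x^{4} + 2 A^{2} B x^{4} e^{x} + 8 A^{2} B x^{2} e^{x} + 4 A B^{2} x^{2} e^{2 x} + 4 A B^{2} e^{2 x} + 2 B^{3} e^{3 x}
So the left-hand side equals
  4 A^{3} x^{4} + 2 A^{2} B x^{4} e^{x} + 8 A^{2} B x^{2} e^{x} - 2 A^{2} x^{2} + 4 A B^{2} x^{2} e^{2 x} + 4 A B^{2} e^{2 x} - A B x^{2} e^{x} - 2 A B e^{x} + 2 B^{3} e^{3 x} - B^{2} e^{2 x}
This must equal f(x, t) identically; expanded, f = - 6 x^{4} e^{x} - 4 x^{4} - 36 x^{2} e^{2 x} - 27 x^{2} e^{x} - 2 x^{2} - 54 e^{3 x} - 45 e^{2 x} - 6 e^{x}.
Matching coefficients of the independent functions:
  [x^{2}]:  - 2 A^{2} = -2
  [x^{4}]:  4 A^{3} = -4
  [x^{2} e^{x}]:  8 A^{2} B - A B = -27
  [x^{2} e^{2 x}]:  4 A B^{2} = -36
  [x^{4} e^{x}]:  2 A^{2} B = -6
  [e^{x}]:  - 2 A B = -6
  [e^{2 x}]:  4 A B^{2} - B^{2} = -45
  [e^{3 x}]:  2 B^{3} = -54
Solving: A = -1, B = -3.
Check against the point condition:
  u(0, 0) = -3  ⟹  B = -3  ✓
Hence u(x, t) = - x^{2} - 3 e^{x}.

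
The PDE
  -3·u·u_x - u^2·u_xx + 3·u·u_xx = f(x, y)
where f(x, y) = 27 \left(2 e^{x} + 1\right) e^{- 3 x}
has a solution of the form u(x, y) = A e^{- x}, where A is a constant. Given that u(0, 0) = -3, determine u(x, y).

Substitute the ansatz u = A e^{- x} into the left-hand side.
Derivatives of the ansatz:
  u_x = - A e^{- x}
  u_xx = A e^{- x}
Term by term:
  -3·u·u_x = 3 A^{2} e^{- 2 x}
  -u^2·u_xx = - A^{3} e^{- 3 x}
  3·u·u_xx = 3 A^{2} e^{- 2 x}
So the left-hand side equals
  - A^{3} e^{- 3 x} + 6 A^{2} e^{- 2 x}
This must equal f(x, y) = 27 \left(2 e^{x} + 1\right) e^{- 3 x} identically.
Matching coefficients of the independent functions:
  [e^{- 3 x}]:  - A^{3} = 27
  [e^{- 2 x}]:  6 A^{2} = 54
Solving: A = -3.
Check against the point condition:
  u(0, 0) = -3  ⟹  A = -3  ✓
Hence u(x, y) = - 3 e^{- x}.

Answer: u(x, y) = - 3 e^{- x}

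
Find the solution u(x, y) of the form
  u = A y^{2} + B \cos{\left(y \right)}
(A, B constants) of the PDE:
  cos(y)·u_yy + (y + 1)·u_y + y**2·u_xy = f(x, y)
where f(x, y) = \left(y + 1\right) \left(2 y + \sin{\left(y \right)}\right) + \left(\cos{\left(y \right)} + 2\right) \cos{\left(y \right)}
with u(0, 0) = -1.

Substitute the ansatz u = A y^{2} + B \cos{\left(y \right)} into the left-hand side.
Derivatives of the ansatz:
  u_yy = 2 A - B \cos{\left(y \right)}
  u_y = 2 A y - B \sin{\left(y \right)}
  u_xy = 0
Term by term:
  cos(y)·u_yy = 2 A \cos{\left(y \right)} - B \cos^{2}{\left(y \right)}
  (y + 1)·u_y = 2 A y^{2} + 2 A y - B y \sin{\left(y \right)} - B \sin{\left(y \right)}
  y**2·u_xy = 0
So the left-hand side equals
  2 A y^{2} + 2 A y + 2 A \cos{\left(y \right)} - B y \sin{\left(y \right)} - B \sin{\left(y \right)} - B \cos^{2}{\left(y \right)}
This must equal f(x, y) identically; expanded, f = 2 y^{2} + y \sin{\left(y \right)} + 2 y + \sin{\left(y \right)} + \cos^{2}{\left(y \right)} + 2 \cos{\left(y \right)}.
Matching coefficients of the independent functions:
  [y, y^{2}, \cos{\left(y \right)}]:  2 A = 2
  [y \sin{\left(y \right)}, \sin{\left(y \right)}, \cos^{2}{\left(y \right)}]:  - B = 1
Solving: A = 1, B = -1.
Check against the point condition:
  u(0, 0) = -1  ⟹  B = -1  ✓
Hence u(x, y) = y^{2} - \cos{\left(y \right)}.

Answer: u(x, y) = y^{2} - \cos{\left(y \right)}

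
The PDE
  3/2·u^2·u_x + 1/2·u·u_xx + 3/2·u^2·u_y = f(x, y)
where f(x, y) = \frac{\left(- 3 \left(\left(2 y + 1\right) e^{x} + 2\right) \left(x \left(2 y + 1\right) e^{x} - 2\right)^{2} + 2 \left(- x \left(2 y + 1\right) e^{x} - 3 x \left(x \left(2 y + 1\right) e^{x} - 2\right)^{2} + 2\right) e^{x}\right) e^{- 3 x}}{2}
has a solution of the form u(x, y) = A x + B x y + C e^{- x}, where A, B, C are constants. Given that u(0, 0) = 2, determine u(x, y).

Answer: u(x, y) = - 2 x y - x + 2 e^{- x}

Derivation:
Substitute the ansatz u = A x + B x y + C e^{- x} into the left-hand side.
Derivatives of the ansatz:
  u_x = A + B y - C e^{- x}
  u_xx = C e^{- x}
  u_y = B x
Term by term:
  3/2·u^2·u_x = \frac{3 A^{3} x^{2}}{2} + \frac{9 A^{2} B x^{2} y}{2} - \frac{3 A^{2} C x^{2} e^{- x}}{2} + 3 A^{2} C x e^{- x} + \frac{9 A B^{2} x^{2} y^{2}}{2} - 3 A B C x^{2} y e^{- x} + 6 A B C x y e^{- x} - 3 A C^{2} x e^{- 2 x} + \frac{3 A C^{2} e^{- 2 x}}{2} + \frac{3 B^{3} x^{2} y^{3}}{2} - \frac{3 B^{2} C x^{2} y^{2} e^{- x}}{2} + 3 B^{2} C x y^{2} e^{- x} - 3 B C^{2} x y e^{- 2 x} + \frac{3 B C^{2} y e^{- 2 x}}{2} - \frac{3 C^{3} e^{- 3 x}}{2}
  1/2·u·u_xx = \frac{A C x e^{- x}}{2} + \frac{B C x y e^{- x}}{2} + \frac{C^{2} e^{- 2 x}}{2}
  3/2·u^2·u_y = \frac{3 A^{2} B x^{3}}{2} + 3 A B^{2} x^{3} y + 3 A B C x^{2} e^{- x} + \frac{3 B^{3} x^{3} y^{2}}{2} + 3 B^{2} C x^{2} y e^{- x} + \frac{3 B C^{2} x e^{- 2 x}}{2}
So the left-hand side equals
  \frac{3 A^{3} x^{2}}{2} + \frac{3 A^{2} B x^{3}}{2} + \frac{9 A^{2} B x^{2} y}{2} - \frac{3 A^{2} C x^{2} e^{- x}}{2} + 3 A^{2} C x e^{- x} + 3 A B^{2} x^{3} y + \frac{9 A B^{2} x^{2} y^{2}}{2} - 3 A B C x^{2} y e^{- x} + 3 A B C x^{2} e^{- x} + 6 A B C x y e^{- x} - 3 A C^{2} x e^{- 2 x} + \frac{3 A C^{2} e^{- 2 x}}{2} + \frac{A C x e^{- x}}{2} + \frac{3 B^{3} x^{3} y^{2}}{2} + \frac{3 B^{3} x^{2} y^{3}}{2} - \frac{3 B^{2} C x^{2} y^{2} e^{- x}}{2} + 3 B^{2} C x^{2} y e^{- x} + 3 B^{2} C x y^{2} e^{- x} - 3 B C^{2} x y e^{- 2 x} + \frac{3 B C^{2} x e^{- 2 x}}{2} + \frac{3 B C^{2} y e^{- 2 x}}{2} + \frac{B C x y e^{- x}}{2} - \frac{3 C^{3} e^{- 3 x}}{2} + \frac{C^{2} e^{- 2 x}}{2}
This must equal f(x, y) identically; expanded, f = - 12 x^{3} y^{2} - 12 x^{3} y - 3 x^{3} - 12 x^{2} y^{3} - 18 x^{2} y^{2} - 12 x^{2} y^{2} e^{- x} - 9 x^{2} y + 12 x^{2} y e^{- x} - \frac{3 x^{2}}{2} + 9 x^{2} e^{- x} + 24 x y^{2} e^{- x} + 22 x y e^{- x} + 24 x y e^{- 2 x} + 5 x e^{- x} - 12 y e^{- 2 x} - 4 e^{- 2 x} - 12 e^{- 3 x}.
Matching coefficients of the independent functions:
(each divided by its leading coefficient; functions giving the same equation are listed together)
  [x^{2}]:  A^{3} + 1 = 0
  [x^{3}, x^{2} y]:  A^{2} B + 2 = 0
  [x e^{- 2 x}]:  A C^{2} - \frac{B C^{2}}{2} = 0
  [x e^{- x}]:  A^{2} C + \frac{A C}{6} - \frac{5}{3} = 0
  [x^{2} y^{2}, x^{3} y]:  A B^{2} + 4 = 0
  [x^{2} y^{3}, x^{3} y^{2}]:  B^{3} + 8 = 0
  [x^{2} e^{- x}]:  A^{2} C - 2 A B C + 6 = 0
  [y e^{- 2 x}, x y e^{- 2 x}]:  B C^{2} + 8 = 0
  [x y e^{- x}]:  A B C + \frac{B C}{12} - \frac{11}{3} = 0
  [x y^{2} e^{- x}, x^{2} y^{2} e^{- x}]:  B^{2} C - 8 = 0
  [x^{2} y e^{- x}]:  A B C - B^{2} C + 4 = 0
  [e^{- 3 x}]:  C^{3} - 8 = 0
  [e^{- 2 x}]:  A C^{2} + \frac{C^{2}}{3} + \frac{8}{3} = 0
Solving: A = -1, B = -2, C = 2.
Check against the point condition:
  u(0, 0) = 2  ⟹  C = 2  ✓
Hence u(x, y) = - 2 x y - x + 2 e^{- x}.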